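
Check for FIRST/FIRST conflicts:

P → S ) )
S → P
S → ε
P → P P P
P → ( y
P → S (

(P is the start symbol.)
Yes. P → S ')' ')' / P → P P P on { '(', ')' }; P → S ')' ')' / P → '(' y on { '(' }; P → S ')' ')' / P → S '(' on { '(', ')' }; P → P P P / P → '(' y on { '(' }; P → P P P / P → S '(' on { '(', ')' }; P → '(' y / P → S '(' on { '(' }

FIRST sets of the non-terminals at (or reachable through a nullable prefix from) the front of some alternative:
  FIRST(S) = { '(', ')', ε }
  FIRST(P) = { '(', ')' }

Productions for P:
  P → S ) ): FIRST = { '(', ')' }
  P → P P P: FIRST = { '(', ')' }
  P → ( y: FIRST = { '(' }
  P → S (: FIRST = { '(', ')' }
Productions for S:
  S → P: FIRST = { '(', ')' }
  S → ε: FIRST = { ε }

Conflict for P: P → S ) ) and P → P P P
  Overlap: { '(', ')' }
Conflict for P: P → S ) ) and P → ( y
  Overlap: { '(' }
Conflict for P: P → S ) ) and P → S (
  Overlap: { '(', ')' }
Conflict for P: P → P P P and P → ( y
  Overlap: { '(' }
Conflict for P: P → P P P and P → S (
  Overlap: { '(', ')' }
Conflict for P: P → ( y and P → S (
  Overlap: { '(' }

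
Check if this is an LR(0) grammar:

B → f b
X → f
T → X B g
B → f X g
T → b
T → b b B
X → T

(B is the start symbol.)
No. Shift-reduce conflict between [B → f b .] and [T → b . b B]

A grammar is LR(0) if no state in the canonical LR(0) collection has:
  - both a shift item (dot before a terminal) and a complete item (shift-reduce conflict), or
  - two or more complete items (reduce-reduce conflict; the accept item [B' → B .] counts as a complete item here).

Augment with B' → B and build the canonical LR(0) collection (I0 = CLOSURE({[B' → . B]}), then GOTO on every symbol after a dot until no new states appear). It has 12 states:
  I0: { [B → . f X g], [B → . f b], [B' → . B] }  — shift
  I1: { [B' → B .] }  — accept
  I2: { [B → f . X g], [B → f . b], [T → . X B g], [T → . b b B], [T → . b], [X → . T], [X → . f] }  — shift
  I3: { [X → T .] }  — reduce
  I4: { [B → . f X g], [B → . f b], [B → f X . g], [T → X . B g] }  — shift
  I5: { [B → f b .], [T → b . b B], [T → b .] }  — shift, 2 reduces
  I6: { [X → f .] }  — reduce
  I7: { [B → . f X g], [B → . f b], [T → b b . B] }  — shift
  I8: { [T → b b B .] }  — reduce
  I9: { [T → X B . g] }  — shift
  I10: { [B → f X g .] }  — reduce
  I11: { [T → X B g .] }  — reduce

Conflict in state I5:
  Shift-reduce conflict between [B → f b .] and [T → b . b B]
So the grammar is NOT LR(0).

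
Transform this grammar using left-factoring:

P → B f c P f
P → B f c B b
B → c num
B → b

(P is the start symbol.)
P → B f c P'
P' → P f
P' → B b
B → c num
B → b

Left-factoring transforms A → αβ₁ | αβ₂ into A → αA' and A' → β₁ | β₂
(α is the longest common prefix among the alternatives). Repeat until
no nonterminal has two alternatives with a common prefix.

Round 1: P has alternatives sharing prefix 'B f c'. Introduce P': P → B f c P'
  Add: P' → P f
  Add: P' → B b

No remaining common prefixes — done.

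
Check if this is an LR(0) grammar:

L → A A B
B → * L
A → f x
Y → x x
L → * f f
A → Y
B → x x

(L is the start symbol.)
Yes, the grammar is LR(0)

A grammar is LR(0) if no state in the canonical LR(0) collection has:
  - both a shift item (dot before a terminal) and a complete item (shift-reduce conflict), or
  - two or more complete items (reduce-reduce conflict; the accept item [L' → L .] counts as a complete item here).

Augment with L' → L and build the canonical LR(0) collection (I0 = CLOSURE({[L' → . L]}), then GOTO on every symbol after a dot until no new states appear). It has 17 states:
  I0: { [A → . Y], [A → . f x], [L → . * f f], [L → . A A B], [L' → . L], [Y → . x x] }  — shift
  I1: { [L → * . f f] }  — shift
  I2: { [A → . Y], [A → . f x], [L → A . A B], [Y → . x x] }  — shift
  I3: { [L' → L .] }  — accept
  I4: { [A → Y .] }  — reduce
  I5: { [A → f . x] }  — shift
  I6: { [Y → x . x] }  — shift
  I7: { [Y → x x .] }  — reduce
  I8: { [A → f x .] }  — reduce
  I9: { [B → . * L], [B → . x x], [L → A A . B] }  — shift
  I10: { [A → . Y], [A → . f x], [B → * . L], [L → . * f f], [L → . A A B], [Y → . x x] }  — shift
  I11: { [L → A A B .] }  — reduce
  I12: { [B → x . x] }  — shift
  I13: { [B → x x .] }  — reduce
  I14: { [B → * L .] }  — reduce
  I15: { [L → * f . f] }  — shift
  I16: { [L → * f f .] }  — reduce

Every state is either a pure shift/goto state or contains exactly one complete item and nothing to shift — no conflicts. The grammar is LR(0).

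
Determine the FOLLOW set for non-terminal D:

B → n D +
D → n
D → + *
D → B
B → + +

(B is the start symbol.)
{ '+' }

To compute FOLLOW(D), find every occurrence of D on a right-hand side N → α D β: add FIRST(β) \ {ε}, and if β is empty or nullable also add FOLLOW(N). Iterate to a fixed point.

In B → n D +: D is followed by '+', add FIRST('+') \ {ε} = { '+' }

Taking the union: FOLLOW(D) = { '+' }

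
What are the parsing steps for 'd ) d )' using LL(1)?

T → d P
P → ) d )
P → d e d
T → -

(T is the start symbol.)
LL(1) parsing maintains a stack (initially the start symbol over $) and the input. At each step: if the stack top is a terminal, match it against the current input token; if it is a non-terminal N, replace it with the RHS of M[N, lookahead] (the unique production whose predict set contains the lookahead).

Stack is shown with the top on the left.

Stack    Input      Action
--------------------------
T $      d ) d ) $  output T → d P
d P $    d ) d ) $  match 'd'
P $      ) d ) $    output P → ) d )
) d ) $  ) d ) $    match ')'
d ) $    d ) $      match 'd'
) $      ) $        match ')'
$        $          accept

The string is accepted.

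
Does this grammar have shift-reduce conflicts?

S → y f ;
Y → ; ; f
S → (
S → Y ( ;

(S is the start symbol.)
No shift-reduce conflicts

A shift-reduce conflict occurs when an LR(0) state has both:
  - a complete (reduce) item [A → α .] (dot at the end), and
  - a shift item [B → β . c γ] (dot before a terminal).

Augment with S' → S and build the canonical LR(0) collection (I0 = CLOSURE({[S' → . S]}), then GOTO on every symbol after a dot until no new states appear). It has 12 states:
  I0: { [S → . (], [S → . Y ( ;], [S → . y f ;], [S' → . S], [Y → . ; ; f] }  — shift
  I1: { [S → ( .] }  — reduce
  I2: { [Y → ; . ; f] }  — shift
  I3: { [S' → S .] }  — accept
  I4: { [S → Y . ( ;] }  — shift
  I5: { [S → y . f ;] }  — shift
  I6: { [S → y f . ;] }  — shift
  I7: { [S → y f ; .] }  — reduce
  I8: { [S → Y ( . ;] }  — shift
  I9: { [S → Y ( ; .] }  — reduce
  I10: { [Y → ; ; . f] }  — shift
  I11: { [Y → ; ; f .] }  — reduce

No state contains both a complete item and a shift item.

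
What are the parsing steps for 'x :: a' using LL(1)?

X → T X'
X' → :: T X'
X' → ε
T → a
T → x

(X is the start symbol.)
LL(1) parsing maintains a stack (initially the start symbol over $) and the input. At each step: if the stack top is a terminal, match it against the current input token; if it is a non-terminal N, replace it with the RHS of M[N, lookahead] (the unique production whose predict set contains the lookahead).

Stack is shown with the top on the left.

Stack      Input     Action
---------------------------
X $        x :: a $  output X → T X'
T X' $     x :: a $  output T → x
x X' $     x :: a $  match 'x'
X' $       :: a $    output X' → :: T X'
:: T X' $  :: a $    match '::'
T X' $     a $       output T → a
a X' $     a $       match 'a'
X' $       $         output X' → ε
$          $         accept

The string is accepted.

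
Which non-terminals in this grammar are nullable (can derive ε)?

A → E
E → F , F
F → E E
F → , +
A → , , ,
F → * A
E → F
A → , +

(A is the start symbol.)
There are no ε-productions, so no non-terminal can derive ε.
No non-terminals are nullable.

Answer: None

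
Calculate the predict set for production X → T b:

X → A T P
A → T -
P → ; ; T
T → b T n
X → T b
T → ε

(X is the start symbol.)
{ 'b' }

PREDICT(X → T b) = (FIRST(RHS) \ {ε}) ∪ (FOLLOW(X) if ε ∈ FIRST(RHS), i.e. RHS ⇒* ε)
FIRST(T) = { 'b', ε }
FIRST(T b) = { 'b' }
ε ∉ FIRST(T b), so FOLLOW(X) is not added.
PREDICT(X → T b) = { 'b' }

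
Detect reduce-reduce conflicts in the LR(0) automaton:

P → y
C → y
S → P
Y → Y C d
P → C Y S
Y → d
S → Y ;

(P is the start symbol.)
Yes — I3: [C → y .] vs [P → y .]; I14: [Y → Y C d .] vs [Y → d .]

Augment with P' → P and build the canonical LR(0) collection (I0 = CLOSURE({[P' → . P]}), then GOTO on every symbol after a dot until no new states appear). It has 15 states:
  I0: { [C → . y], [P → . C Y S], [P → . y], [P' → . P] }  — shift
  I1: { [P → C . Y S], [Y → . Y C d], [Y → . d] }  — shift
  I2: { [P' → P .] }  — accept
  I3: { [C → y .], [P → y .] }  — 2 reduces
  I4: { [C → . y], [P → . C Y S], [P → . y], [P → C Y . S], [S → . P], [S → . Y ;], [Y → . Y C d], [Y → . d], [Y → Y . C d] }  — shift
  I5: { [Y → d .] }  — reduce
  I6: { [P → C . Y S], [Y → . Y C d], [Y → . d], [Y → Y C . d] }  — shift
  I7: { [S → P .] }  — reduce
  I8: { [P → C Y S .] }  — reduce
  I9: { [C → . y], [S → Y . ;], [Y → Y . C d] }  — shift
  I10: { [S → Y ; .] }  — reduce
  I11: { [Y → Y C . d] }  — shift
  I12: { [C → y .] }  — reduce
  I13: { [Y → Y C d .] }  — reduce
  I14: { [Y → Y C d .], [Y → d .] }  — 2 reduces

I3 contains complete items [C → y .], [P → y .] — reduce-reduce conflict.
I14 contains complete items [Y → Y C d .], [Y → d .] — reduce-reduce conflict.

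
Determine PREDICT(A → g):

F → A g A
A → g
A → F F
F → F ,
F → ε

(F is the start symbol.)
PREDICT(A → g) = (FIRST(RHS) \ {ε}) ∪ (FOLLOW(A) if ε ∈ FIRST(RHS), i.e. RHS ⇒* ε)
FIRST(g) = { 'g' }
ε ∉ FIRST(g), so FOLLOW(A) is not added.
PREDICT(A → g) = { 'g' }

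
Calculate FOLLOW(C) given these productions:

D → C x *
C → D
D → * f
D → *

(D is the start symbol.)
In D → C x *: C is followed by x '*', add FIRST(x '*') \ {ε} = { 'x' }

Taking the union: FOLLOW(C) = { 'x' }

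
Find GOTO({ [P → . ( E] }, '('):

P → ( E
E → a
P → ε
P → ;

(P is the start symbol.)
{ [E → . a], [P → ( . E] }

GOTO(I, '(') = CLOSURE({ [A → αX.β] : [A → α.Xβ] ∈ I, X = '(' })

Items with dot before '(', with the dot advanced:
  [P → . ( E] → [P → ( . E]
Closure of the advanced items:
  [P → ( . E] has the dot before E: add [E → . a]

GOTO = { [E → . a], [P → ( . E] }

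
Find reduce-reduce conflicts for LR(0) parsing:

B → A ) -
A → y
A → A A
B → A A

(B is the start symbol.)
Augment with B' → B and build the canonical LR(0) collection (I0 = CLOSURE({[B' → . B]}), then GOTO on every symbol after a dot until no new states appear). It has 8 states:
  I0: { [A → . A A], [A → . y], [B → . A ) -], [B → . A A], [B' → . B] }  — shift
  I1: { [A → . A A], [A → . y], [A → A . A], [B → A . ) -], [B → A . A] }  — shift
  I2: { [B' → B .] }  — accept
  I3: { [A → y .] }  — reduce
  I4: { [B → A ) . -] }  — shift
  I5: { [A → . A A], [A → . y], [A → A . A], [A → A A .], [B → A A .] }  — shift, 2 reduces
  I6: { [A → . A A], [A → . y], [A → A . A], [A → A A .] }  — shift, reduce
  I7: { [B → A ) - .] }  — reduce

I5 contains complete items [A → A A .], [B → A A .] — reduce-reduce conflict.

Answer: Yes — I5: [A → A A .] vs [B → A A .]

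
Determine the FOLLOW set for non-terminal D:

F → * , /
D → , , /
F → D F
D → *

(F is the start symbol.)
In F → D F: D is followed by F, add FIRST(F) \ {ε} = { '*', ',' }

Taking the union: FOLLOW(D) = { '*', ',' }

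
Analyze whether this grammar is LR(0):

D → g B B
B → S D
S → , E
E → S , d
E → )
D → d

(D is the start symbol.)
A grammar is LR(0) if no state in the canonical LR(0) collection has:
  - both a shift item (dot before a terminal) and a complete item (shift-reduce conflict), or
  - two or more complete items (reduce-reduce conflict; the accept item [D' → D .] counts as a complete item here).

Augment with D' → D and build the canonical LR(0) collection (I0 = CLOSURE({[D' → . D]}), then GOTO on every symbol after a dot until no new states appear). It has 14 states:
  I0: { [D → . d], [D → . g B B], [D' → . D] }  — shift
  I1: { [D' → D .] }  — accept
  I2: { [D → d .] }  — reduce
  I3: { [B → . S D], [D → g . B B], [S → . , E] }  — shift
  I4: { [E → . )], [E → . S , d], [S → , . E], [S → . , E] }  — shift
  I5: { [B → . S D], [D → g B . B], [S → . , E] }  — shift
  I6: { [B → S . D], [D → . d], [D → . g B B] }  — shift
  I7: { [B → S D .] }  — reduce
  I8: { [D → g B B .] }  — reduce
  I9: { [E → ) .] }  — reduce
  I10: { [S → , E .] }  — reduce
  I11: { [E → S . , d] }  — shift
  I12: { [E → S , . d] }  — shift
  I13: { [E → S , d .] }  — reduce

Every state is either a pure shift/goto state or contains exactly one complete item and nothing to shift — no conflicts. The grammar is LR(0).

Answer: Yes, the grammar is LR(0)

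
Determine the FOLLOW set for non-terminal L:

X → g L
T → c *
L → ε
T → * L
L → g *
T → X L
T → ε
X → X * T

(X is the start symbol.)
To compute FOLLOW(L), find every occurrence of L on a right-hand side N → α L β: add FIRST(β) \ {ε}, and if β is empty or nullable also add FOLLOW(N). Iterate to a fixed point.

In X → g L: L is at the end, add FOLLOW(X)
In T → * L: L is at the end, add FOLLOW(T)
In T → X L: L is at the end, add FOLLOW(T)

The FOLLOW sets referred to above (computed the same way, to a fixed point):
  FOLLOW(X) = { $, '*', 'g' }
  FOLLOW(T) = { $, '*', 'g' }

Taking the union: FOLLOW(L) = { $, '*', 'g' }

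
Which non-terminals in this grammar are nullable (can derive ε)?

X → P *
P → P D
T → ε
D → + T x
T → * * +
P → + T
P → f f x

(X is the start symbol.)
A non-terminal is nullable if it can derive ε (the empty string): either it has an ε-production, or it has a production whose right-hand side consists entirely of nullable non-terminals.

ε-productions: T → ε
So T is immediately nullable.
No further non-terminal can be added: every production for the remaining non-terminals contains a terminal or a non-nullable non-terminal.
Nullable = { 'T' }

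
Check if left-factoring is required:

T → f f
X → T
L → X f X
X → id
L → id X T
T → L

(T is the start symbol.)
No, left-factoring is not needed

Left-factoring is needed when two productions for the same non-terminal
share a common prefix on the right-hand side.

Productions for T:
  T → f f
  T → L
Productions for X:
  X → T
  X → id
Productions for L:
  L → X f X
  L → id X T

No common prefixes found.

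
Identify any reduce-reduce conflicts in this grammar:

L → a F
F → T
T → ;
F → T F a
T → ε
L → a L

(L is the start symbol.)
Yes — I6: [F → T .] vs [T → .]

Augment with L' → L and build the canonical LR(0) collection (I0 = CLOSURE({[L' → . L]}), then GOTO on every symbol after a dot until no new states appear). It has 9 states:
  I0: { [L → . a F], [L → . a L], [L' → . L] }  — shift
  I1: { [L' → L .] }  — accept
  I2: { [F → . T F a], [F → . T], [L → . a F], [L → . a L], [L → a . F], [L → a . L], [T → . ;], [T → .] }  — shift, reduce
  I3: { [T → ; .] }  — reduce
  I4: { [L → a F .] }  — reduce
  I5: { [L → a L .] }  — reduce
  I6: { [F → . T F a], [F → . T], [F → T . F a], [F → T .], [T → . ;], [T → .] }  — shift, 2 reduces
  I7: { [F → T F . a] }  — shift
  I8: { [F → T F a .] }  — reduce

I6 contains complete items [F → T .], [T → .] — reduce-reduce conflict.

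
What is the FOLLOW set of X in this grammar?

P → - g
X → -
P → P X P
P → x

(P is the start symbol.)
{ '-', 'x' }

In P → P X P: X is followed by P, add FIRST(P) \ {ε} = { '-', 'x' }

Taking the union: FOLLOW(X) = { '-', 'x' }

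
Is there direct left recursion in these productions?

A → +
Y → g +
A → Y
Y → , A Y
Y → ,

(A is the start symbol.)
Direct left recursion occurs when N → N α for some non-terminal N (the right-hand side begins with the left-hand side itself).

A → +: starts with '+'
Y → g +: starts with g
A → Y: starts with Y
Y → , A Y: starts with ','
Y → ,: starts with ','

No direct left recursion found.

Answer: No direct left recursion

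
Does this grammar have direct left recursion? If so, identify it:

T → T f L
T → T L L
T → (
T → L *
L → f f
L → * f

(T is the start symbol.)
T → T f L: LEFT RECURSIVE (starts with T)
T → T L L: LEFT RECURSIVE (starts with T)
T → (: starts with '('
T → L *: starts with L
L → f f: starts with f
L → * f: starts with '*'

The grammar has direct left recursion on: T.

Answer: Yes, T is left-recursive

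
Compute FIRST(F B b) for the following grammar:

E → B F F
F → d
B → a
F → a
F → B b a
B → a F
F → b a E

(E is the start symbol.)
{ 'a', 'b', 'd' }

FIRST sets of the non-terminals involved (from the grammar, by fixed-point iteration):
  FIRST(F) = { 'a', 'b', 'd' }

To compute FIRST(F B b), process the symbols left to right:
Symbol F is a non-terminal. Add FIRST(F) \ {ε} = { 'a', 'b', 'd' }
F is not nullable (ε ∉ FIRST(F)), so stop here.
FIRST(F B b) = { 'a', 'b', 'd' }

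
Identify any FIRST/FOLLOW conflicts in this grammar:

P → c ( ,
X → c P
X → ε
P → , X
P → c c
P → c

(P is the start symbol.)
A FIRST/FOLLOW conflict occurs when a non-terminal N has a nullable alternative N → β (β ⇒* ε) and another alternative N → α with FIRST(α) ∩ FOLLOW(N) ≠ ∅: on such a lookahead the parser cannot decide between expanding α and letting N vanish via β.

Nullable non-terminals: X.

X: nullable alternative(s) X → ε; FOLLOW(X) = { $ }
  X → c P: FIRST \ {ε} = { 'c' } — disjoint from FOLLOW(X)
  X → ε: FIRST \ {ε} = { } — this is the only nullable alternative, skip

P has no nullable alternative, so no FIRST/FOLLOW check is needed there.

No FIRST/FOLLOW conflicts found.

Answer: No FIRST/FOLLOW conflicts.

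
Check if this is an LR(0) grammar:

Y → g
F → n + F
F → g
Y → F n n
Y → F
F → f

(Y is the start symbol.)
No. Shift-reduce conflict between [Y → F .] and [Y → F . n n]

A grammar is LR(0) if no state in the canonical LR(0) collection has:
  - both a shift item (dot before a terminal) and a complete item (shift-reduce conflict), or
  - two or more complete items (reduce-reduce conflict; the accept item [Y' → Y .] counts as a complete item here).

Augment with Y' → Y and build the canonical LR(0) collection (I0 = CLOSURE({[Y' → . Y]}), then GOTO on every symbol after a dot until no new states appear). It has 11 states:
  I0: { [F → . f], [F → . g], [F → . n + F], [Y → . F n n], [Y → . F], [Y → . g], [Y' → . Y] }  — shift
  I1: { [Y → F . n n], [Y → F .] }  — shift, reduce
  I2: { [Y' → Y .] }  — accept
  I3: { [F → f .] }  — reduce
  I4: { [F → g .], [Y → g .] }  — 2 reduces
  I5: { [F → n . + F] }  — shift
  I6: { [F → . f], [F → . g], [F → . n + F], [F → n + . F] }  — shift
  I7: { [F → n + F .] }  — reduce
  I8: { [F → g .] }  — reduce
  I9: { [Y → F n . n] }  — shift
  I10: { [Y → F n n .] }  — reduce

Conflict in state I1:
  Shift-reduce conflict between [Y → F .] and [Y → F . n n]
So the grammar is NOT LR(0).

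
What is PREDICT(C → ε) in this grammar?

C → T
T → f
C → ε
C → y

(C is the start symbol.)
{ $ }

PREDICT(C → ε) = (FIRST(RHS) \ {ε}) ∪ (FOLLOW(C) if ε ∈ FIRST(RHS), i.e. RHS ⇒* ε)
The right-hand side is ε (FIRST(ε) = { ε }), so the predict set is FOLLOW(C) = { $ }
PREDICT(C → ε) = { $ }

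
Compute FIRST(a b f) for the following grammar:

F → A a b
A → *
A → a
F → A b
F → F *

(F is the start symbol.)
To compute FIRST(a b f), process the symbols left to right:
Symbol a is a terminal. Add 'a' and stop.
FIRST(a b f) = { 'a' }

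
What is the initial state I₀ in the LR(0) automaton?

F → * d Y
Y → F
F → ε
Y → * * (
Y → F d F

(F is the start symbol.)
First, augment the grammar with F' → F
I₀ = CLOSURE({ [F' → . F] }):
  [F' → . F] has the dot before F: add [F → . * d Y], [F → .]
No further items can be added.

I₀ = { [F → . * d Y], [F → .], [F' → . F] }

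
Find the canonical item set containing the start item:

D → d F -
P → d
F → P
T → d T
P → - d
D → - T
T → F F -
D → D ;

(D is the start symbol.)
First, augment the grammar with D' → D
I₀ = CLOSURE({ [D' → . D] }):
  [D' → . D] has the dot before D: add [D → . d F -], [D → . - T], [D → . D ;]
No further items can be added.

I₀ = { [D → . - T], [D → . D ;], [D → . d F -], [D' → . D] }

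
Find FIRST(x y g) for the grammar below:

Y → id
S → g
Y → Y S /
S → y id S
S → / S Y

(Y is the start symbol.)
{ 'x' }

To compute FIRST(x y g), process the symbols left to right:
Symbol x is a terminal. Add 'x' and stop.
FIRST(x y g) = { 'x' }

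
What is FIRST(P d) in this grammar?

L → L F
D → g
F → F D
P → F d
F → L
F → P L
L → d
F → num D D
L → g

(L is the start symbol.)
FIRST sets of the non-terminals involved (from the grammar, by fixed-point iteration):
  FIRST(P) = { 'd', 'g', 'num' }

To compute FIRST(P d), process the symbols left to right:
Symbol P is a non-terminal. Add FIRST(P) \ {ε} = { 'd', 'g', 'num' }
P is not nullable (ε ∉ FIRST(P)), so stop here.
FIRST(P d) = { 'd', 'g', 'num' }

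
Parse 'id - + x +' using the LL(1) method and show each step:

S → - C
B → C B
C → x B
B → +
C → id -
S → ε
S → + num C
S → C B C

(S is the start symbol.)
LL(1) parsing maintains a stack (initially the start symbol over $) and the input. At each step: if the stack top is a terminal, match it against the current input token; if it is a non-terminal N, replace it with the RHS of M[N, lookahead] (the unique production whose predict set contains the lookahead).

Stack is shown with the top on the left.

Stack       Input         Action
--------------------------------
S $         id - + x + $  output S → C B C
C B C $     id - + x + $  output C → id -
id - B C $  id - + x + $  match 'id'
- B C $     - + x + $     match '-'
B C $       + x + $       output B → +
+ C $       + x + $       match '+'
C $         x + $         output C → x B
x B $       x + $         match 'x'
B $         + $           output B → +
+ $         + $           match '+'
$           $             accept

The string is accepted.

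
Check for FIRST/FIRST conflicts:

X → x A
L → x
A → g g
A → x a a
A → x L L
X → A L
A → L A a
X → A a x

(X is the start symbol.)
Yes. X → x A / X → A L on { 'x' }; X → x A / X → A a x on { 'x' }; X → A L / X → A a x on { 'g', 'x' }; A → x a a / A → x L L on { 'x' }; A → x a a / A → L A a on { 'x' }; A → x L L / A → L A a on { 'x' }

FIRST sets of the non-terminals at (or reachable through a nullable prefix from) the front of some alternative:
  FIRST(A) = { 'g', 'x' }
  FIRST(L) = { 'x' }

Productions for X:
  X → x A: FIRST = { 'x' }
  X → A L: FIRST = { 'g', 'x' }
  X → A a x: FIRST = { 'g', 'x' }
Productions for A:
  A → g g: FIRST = { 'g' }
  A → x a a: FIRST = { 'x' }
  A → x L L: FIRST = { 'x' }
  A → L A a: FIRST = { 'x' }
L has only one production, so no FIRST/FIRST conflict is possible there.

Conflict for X: X → x A and X → A L
  Overlap: { 'x' }
Conflict for X: X → x A and X → A a x
  Overlap: { 'x' }
Conflict for X: X → A L and X → A a x
  Overlap: { 'g', 'x' }
Conflict for A: A → x a a and A → x L L
  Overlap: { 'x' }
Conflict for A: A → x a a and A → L A a
  Overlap: { 'x' }
Conflict for A: A → x L L and A → L A a
  Overlap: { 'x' }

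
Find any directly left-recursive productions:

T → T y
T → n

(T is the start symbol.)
T → T y: LEFT RECURSIVE (starts with T)
T → n: starts with n

The grammar has direct left recursion on: T.

Answer: Yes, T is left-recursive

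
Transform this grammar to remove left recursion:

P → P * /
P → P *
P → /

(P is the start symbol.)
P → / P'
P' → * / P'
P' → * P'
P' → ε

P is directly left-recursive. The standard transformation for
  A → A α₁ | ... | A α_m | β₁ | ... | β_n
is
  A  → β₁ A' | ... | β_n A'
  A' → α₁ A' | ... | α_m A' | ε

P → / becomes P → / P'
P → P * / becomes P' → * / P'
P → P * becomes P' → * P'
Add P' → ε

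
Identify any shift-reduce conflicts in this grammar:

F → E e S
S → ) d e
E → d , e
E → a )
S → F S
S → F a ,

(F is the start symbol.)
Augment with F' → F and build the canonical LR(0) collection (I0 = CLOSURE({[F' → . F]}), then GOTO on every symbol after a dot until no new states appear). It has 17 states:
  I0: { [E → . a )], [E → . d , e], [F → . E e S], [F' → . F] }  — shift
  I1: { [F → E . e S] }  — shift
  I2: { [F' → F .] }  — accept
  I3: { [E → a . )] }  — shift
  I4: { [E → d . , e] }  — shift
  I5: { [E → d , . e] }  — shift
  I6: { [E → d , e .] }  — reduce
  I7: { [E → a ) .] }  — reduce
  I8: { [E → . a )], [E → . d , e], [F → . E e S], [F → E e . S], [S → . ) d e], [S → . F S], [S → . F a ,] }  — shift
  I9: { [S → ) . d e] }  — shift
  I10: { [E → . a )], [E → . d , e], [F → . E e S], [S → . ) d e], [S → . F S], [S → . F a ,], [S → F . S], [S → F . a ,] }  — shift
  I11: { [F → E e S .] }  — reduce
  I12: { [S → F S .] }  — reduce
  I13: { [E → a . )], [S → F a . ,] }  — shift
  I14: { [S → F a , .] }  — reduce
  I15: { [S → ) d . e] }  — shift
  I16: { [S → ) d e .] }  — reduce

No state contains both a complete item and a shift item.

Answer: No shift-reduce conflicts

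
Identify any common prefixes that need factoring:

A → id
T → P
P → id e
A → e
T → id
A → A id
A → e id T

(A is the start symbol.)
Left-factoring is needed when two productions for the same non-terminal
share a common prefix on the right-hand side.

Productions for A:
  A → id
  A → e
  A → A id
  A → e id T
Productions for T:
  T → P
  T → id

Found common prefix 'e' in productions for A

Answer: Yes, A has productions with common prefix 'e'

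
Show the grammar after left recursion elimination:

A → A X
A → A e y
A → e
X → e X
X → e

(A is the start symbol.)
A is directly left-recursive. The standard transformation for
  A → A α₁ | ... | A α_m | β₁ | ... | β_n
is
  A  → β₁ A' | ... | β_n A'
  A' → α₁ A' | ... | α_m A' | ε

A → e becomes A → e A'
A → A X becomes A' → X A'
A → A e y becomes A' → e y A'
Add A' → ε

Productions for other non-terminals are unchanged:
  X → e X
  X → e

Resulting grammar:
A → e A'
A' → X A'
A' → e y A'
A' → ε
X → e X
X → e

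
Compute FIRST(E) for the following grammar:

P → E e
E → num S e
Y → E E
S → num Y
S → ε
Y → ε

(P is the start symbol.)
{ 'num' }

To compute FIRST(E), examine every production with E on the left-hand side, reading each right-hand side left to right until a non-nullable symbol is reached.

From E → num S e:
  - num is a terminal: add 'num' and stop

Collecting: FIRST(E) = { 'num' }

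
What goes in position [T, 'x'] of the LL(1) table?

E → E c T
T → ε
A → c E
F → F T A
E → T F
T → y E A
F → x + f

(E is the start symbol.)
To find M[T, 'x'], we find productions for T where 'x' is in the predict set (PREDICT(N → α) = (FIRST(α) \ {ε}) ∪ (FOLLOW(N) if α ⇒* ε)).

Relevant sets:
  FOLLOW(T) = { $, 'c', 'x', 'y' }

T → ε: PREDICT = { $, 'c', 'x', 'y' }
  'x' is in predict set, so this production goes in M[T, 'x']
T → y E A: PREDICT = { 'y' }

M[T, 'x'] = T → ε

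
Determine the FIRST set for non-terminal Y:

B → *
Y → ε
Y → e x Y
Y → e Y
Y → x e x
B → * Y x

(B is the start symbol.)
From Y → ε:
  - ε-production, so ε ∈ FIRST(Y)
From Y → e x Y:
  - e is a terminal: add 'e' and stop
From Y → e Y:
  - e is a terminal: add 'e' and stop
From Y → x e x:
  - x is a terminal: add 'x' and stop

Collecting: FIRST(Y) = { 'e', 'x', ε }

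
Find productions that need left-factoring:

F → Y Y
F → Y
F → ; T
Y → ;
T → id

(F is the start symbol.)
Yes, F has productions with common prefix 'Y'

Left-factoring is needed when two productions for the same non-terminal
share a common prefix on the right-hand side.

Productions for F:
  F → Y Y
  F → Y
  F → ; T

Found common prefix 'Y' in productions for F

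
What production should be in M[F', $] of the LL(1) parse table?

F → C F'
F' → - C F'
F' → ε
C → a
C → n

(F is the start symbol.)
F' → ε

To find M[F', $], we find productions for F' where $ is in the predict set (PREDICT(N → α) = (FIRST(α) \ {ε}) ∪ (FOLLOW(N) if α ⇒* ε)).

Relevant sets:
  FOLLOW(F') = { $ }

F' → - C F': PREDICT = { '-' }
F' → ε: PREDICT = { $ }
  $ is in predict set, so this production goes in M[F', $]

M[F', $] = F' → ε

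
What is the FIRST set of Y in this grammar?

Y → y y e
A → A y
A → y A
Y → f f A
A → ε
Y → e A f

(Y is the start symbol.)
{ 'e', 'f', 'y' }

To compute FIRST(Y), examine every production with Y on the left-hand side, reading each right-hand side left to right until a non-nullable symbol is reached.

From Y → y y e:
  - y is a terminal: add 'y' and stop
From Y → f f A:
  - f is a terminal: add 'f' and stop
From Y → e A f:
  - e is a terminal: add 'e' and stop

Collecting: FIRST(Y) = { 'e', 'f', 'y' }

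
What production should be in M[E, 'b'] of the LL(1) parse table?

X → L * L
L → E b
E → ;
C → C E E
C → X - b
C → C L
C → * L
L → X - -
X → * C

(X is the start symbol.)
To find M[E, 'b'], we find productions for E where 'b' is in the predict set (PREDICT(N → α) = (FIRST(α) \ {ε}) ∪ (FOLLOW(N) if α ⇒* ε)).

E → ;: PREDICT = { ';' }

M[E, 'b'] is empty (no production applies)

Answer: Empty (error entry)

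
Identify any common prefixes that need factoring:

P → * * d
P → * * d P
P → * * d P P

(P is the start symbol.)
Left-factoring is needed when two productions for the same non-terminal
share a common prefix on the right-hand side.

Productions for P:
  P → * * d
  P → * * d P
  P → * * d P P

Found common prefix '* * d' in productions for P

Answer: Yes, P has productions with common prefix '* * d'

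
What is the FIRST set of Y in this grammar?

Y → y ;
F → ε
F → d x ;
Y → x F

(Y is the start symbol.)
To compute FIRST(Y), examine every production with Y on the left-hand side, reading each right-hand side left to right until a non-nullable symbol is reached.

From Y → y ;:
  - y is a terminal: add 'y' and stop
From Y → x F:
  - x is a terminal: add 'x' and stop

Collecting: FIRST(Y) = { 'x', 'y' }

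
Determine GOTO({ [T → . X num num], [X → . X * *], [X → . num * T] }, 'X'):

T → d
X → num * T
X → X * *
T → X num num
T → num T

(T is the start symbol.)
GOTO(I, 'X') = CLOSURE({ [A → αX.β] : [A → α.Xβ] ∈ I, X = 'X' })

Items with dot before 'X', with the dot advanced:
  [T → . X num num] → [T → X . num num]
  [X → . X * *] → [X → X . * *]
Closure adds nothing (no advanced item has the dot before a non-terminal).

GOTO = { [T → X . num num], [X → X . * *] }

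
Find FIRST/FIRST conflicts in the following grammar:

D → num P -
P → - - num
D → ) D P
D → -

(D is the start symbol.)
No FIRST/FIRST conflicts.

A FIRST/FIRST conflict occurs when two productions N → α and N → β for the same non-terminal have FIRST(α) ∩ FIRST(β) ≠ ∅ (with ε ∈ FIRST of a nullable right-hand side, so two nullable alternatives also conflict).

Productions for D:
  D → num P -: FIRST = { 'num' }
  D → ) D P: FIRST = { ')' }
  D → -: FIRST = { '-' }
P has only one production, so no FIRST/FIRST conflict is possible there.

All alternatives of each non-terminal have pairwise disjoint FIRST sets.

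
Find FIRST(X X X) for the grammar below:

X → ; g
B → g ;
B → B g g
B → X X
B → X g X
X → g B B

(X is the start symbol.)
FIRST sets of the non-terminals involved (from the grammar, by fixed-point iteration):
  FIRST(X) = { ';', 'g' }

To compute FIRST(X X X), process the symbols left to right:
Symbol X is a non-terminal. Add FIRST(X) \ {ε} = { ';', 'g' }
X is not nullable (ε ∉ FIRST(X)), so stop here.
FIRST(X X X) = { ';', 'g' }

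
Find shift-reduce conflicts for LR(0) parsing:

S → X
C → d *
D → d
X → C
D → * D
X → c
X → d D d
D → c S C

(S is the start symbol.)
Yes — I6: [C → d * .] vs [D → . * D]

A shift-reduce conflict occurs when an LR(0) state has both:
  - a complete (reduce) item [A → α .] (dot at the end), and
  - a shift item [B → β . c γ] (dot before a terminal).

Augment with S' → S and build the canonical LR(0) collection (I0 = CLOSURE({[S' → . S]}), then GOTO on every symbol after a dot until no new states appear). It has 17 states:
  I0: { [C → . d *], [S → . X], [S' → . S], [X → . C], [X → . c], [X → . d D d] }  — shift
  I1: { [X → C .] }  — reduce
  I2: { [S' → S .] }  — accept
  I3: { [S → X .] }  — reduce
  I4: { [X → c .] }  — reduce
  I5: { [C → d . *], [D → . * D], [D → . c S C], [D → . d], [X → d . D d] }  — shift
  I6: { [C → d * .], [D → * . D], [D → . * D], [D → . c S C], [D → . d] }  — shift, reduce
  I7: { [X → d D . d] }  — shift
  I8: { [C → . d *], [D → c . S C], [S → . X], [X → . C], [X → . c], [X → . d D d] }  — shift
  I9: { [D → d .] }  — reduce
  I10: { [C → . d *], [D → c S . C] }  — shift
  I11: { [D → c S C .] }  — reduce
  I12: { [C → d . *] }  — shift
  I13: { [C → d * .] }  — reduce
  I14: { [X → d D d .] }  — reduce
  I15: { [D → * . D], [D → . * D], [D → . c S C], [D → . d] }  — shift
  I16: { [D → * D .] }  — reduce

I6 contains reduce item [C → d * .] and shift items [D → . * D], [D → . c S C], [D → . d] — shift-reduce conflict.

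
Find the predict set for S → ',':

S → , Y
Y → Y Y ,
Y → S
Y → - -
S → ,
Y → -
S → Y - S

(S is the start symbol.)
{ ',' }

PREDICT(S → ',') = (FIRST(RHS) \ {ε}) ∪ (FOLLOW(S) if ε ∈ FIRST(RHS), i.e. RHS ⇒* ε)
FIRST(',') = { ',' }
ε ∉ FIRST(','), so FOLLOW(S) is not added.
PREDICT(S → ',') = { ',' }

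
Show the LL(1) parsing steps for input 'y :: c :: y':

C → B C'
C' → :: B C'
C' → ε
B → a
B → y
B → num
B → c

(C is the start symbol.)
LL(1) parsing maintains a stack (initially the start symbol over $) and the input. At each step: if the stack top is a terminal, match it against the current input token; if it is a non-terminal N, replace it with the RHS of M[N, lookahead] (the unique production whose predict set contains the lookahead).

Stack is shown with the top on the left.

Stack      Input          Action
--------------------------------
C $        y :: c :: y $  output C → B C'
B C' $     y :: c :: y $  output B → y
y C' $     y :: c :: y $  match 'y'
C' $       :: c :: y $    output C' → :: B C'
:: B C' $  :: c :: y $    match '::'
B C' $     c :: y $       output B → c
c C' $     c :: y $       match 'c'
C' $       :: y $         output C' → :: B C'
:: B C' $  :: y $         match '::'
B C' $     y $            output B → y
y C' $     y $            match 'y'
C' $       $              output C' → ε
$          $              accept

The string is accepted.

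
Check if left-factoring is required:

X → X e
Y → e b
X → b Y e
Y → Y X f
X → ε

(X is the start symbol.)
Left-factoring is needed when two productions for the same non-terminal
share a common prefix on the right-hand side.

Productions for X:
  X → X e
  X → b Y e
  X → ε
Productions for Y:
  Y → e b
  Y → Y X f

No common prefixes found.

Answer: No, left-factoring is not needed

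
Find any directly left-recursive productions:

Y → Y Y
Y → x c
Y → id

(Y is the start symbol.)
Yes, Y is left-recursive

Y → Y Y: LEFT RECURSIVE (starts with Y)
Y → x c: starts with x
Y → id: starts with id

The grammar has direct left recursion on: Y.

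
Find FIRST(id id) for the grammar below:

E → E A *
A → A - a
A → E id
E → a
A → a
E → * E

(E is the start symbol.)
To compute FIRST(id id), process the symbols left to right:
Symbol id is a terminal. Add 'id' and stop.
FIRST(id id) = { 'id' }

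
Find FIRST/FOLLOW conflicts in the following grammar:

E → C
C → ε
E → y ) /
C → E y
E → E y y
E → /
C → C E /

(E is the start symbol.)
Yes. E → y ')' '/' with FOLLOW(E) on { 'y' }; E → E y y with FOLLOW(E) on { '/', 'y' }; E → '/' with FOLLOW(E) on { '/' }; C → E y with FOLLOW(C) on { '/', 'y' }; C → C E '/' with FOLLOW(C) on { '/', 'y' }

Nullable non-terminals: C, E.
FIRST sets used below: FIRST(E) = { '/', 'y', ε }, FIRST(C) = { '/', 'y', ε }

C: nullable alternative(s) C → ε; FOLLOW(C) = { $, '/', 'y' }
  C → ε: FIRST \ {ε} = { } — this is the only nullable alternative, skip
  C → E y: FIRST \ {ε} = { '/', 'y' } — overlaps FOLLOW(C) on { '/', 'y' }: CONFLICT
  C → C E /: FIRST \ {ε} = { '/', 'y' } — overlaps FOLLOW(C) on { '/', 'y' }: CONFLICT

E: nullable alternative(s) E → C; FOLLOW(E) = { $, '/', 'y' }
  E → C: FIRST \ {ε} = { '/', 'y' } — this is the only nullable alternative, skip
  E → y ) /: FIRST \ {ε} = { 'y' } — overlaps FOLLOW(E) on { 'y' }: CONFLICT
  E → E y y: FIRST \ {ε} = { '/', 'y' } — overlaps FOLLOW(E) on { '/', 'y' }: CONFLICT
  E → /: FIRST \ {ε} = { '/' } — overlaps FOLLOW(E) on { '/' }: CONFLICT

So the grammar has 5 FIRST/FOLLOW conflicts (marked CONFLICT above).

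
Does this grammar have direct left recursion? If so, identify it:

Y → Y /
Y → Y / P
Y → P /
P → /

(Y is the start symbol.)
Direct left recursion occurs when N → N α for some non-terminal N (the right-hand side begins with the left-hand side itself).

Y → Y /: LEFT RECURSIVE (starts with Y)
Y → Y / P: LEFT RECURSIVE (starts with Y)
Y → P /: starts with P
P → /: starts with '/'

The grammar has direct left recursion on: Y.

Answer: Yes, Y is left-recursive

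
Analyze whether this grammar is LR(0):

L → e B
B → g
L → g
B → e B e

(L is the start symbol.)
A grammar is LR(0) if no state in the canonical LR(0) collection has:
  - both a shift item (dot before a terminal) and a complete item (shift-reduce conflict), or
  - two or more complete items (reduce-reduce conflict; the accept item [L' → L .] counts as a complete item here).

Augment with L' → L and build the canonical LR(0) collection (I0 = CLOSURE({[L' → . L]}), then GOTO on every symbol after a dot until no new states appear). It has 9 states:
  I0: { [L → . e B], [L → . g], [L' → . L] }  — shift
  I1: { [L' → L .] }  — accept
  I2: { [B → . e B e], [B → . g], [L → e . B] }  — shift
  I3: { [L → g .] }  — reduce
  I4: { [L → e B .] }  — reduce
  I5: { [B → . e B e], [B → . g], [B → e . B e] }  — shift
  I6: { [B → g .] }  — reduce
  I7: { [B → e B . e] }  — shift
  I8: { [B → e B e .] }  — reduce

Every state is either a pure shift/goto state or contains exactly one complete item and nothing to shift — no conflicts. The grammar is LR(0).

Answer: Yes, the grammar is LR(0)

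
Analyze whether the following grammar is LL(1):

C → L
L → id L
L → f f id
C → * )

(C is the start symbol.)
Relevant sets:
  FIRST(L) = { 'f', 'id' }

For C:
  PREDICT(C → L) = { 'f', 'id' }
  PREDICT(C → '*' ')') = { '*' }
For L:
  PREDICT(L → id L) = { 'id' }
  PREDICT(L → f f id) = { 'f' }

All predict sets are disjoint. The grammar IS LL(1).

Answer: Yes, the grammar is LL(1).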